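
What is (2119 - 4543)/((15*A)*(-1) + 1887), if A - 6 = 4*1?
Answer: -808/579 ≈ -1.3955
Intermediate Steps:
A = 10 (A = 6 + 4*1 = 6 + 4 = 10)
(2119 - 4543)/((15*A)*(-1) + 1887) = (2119 - 4543)/((15*10)*(-1) + 1887) = -2424/(150*(-1) + 1887) = -2424/(-150 + 1887) = -2424/1737 = -2424*1/1737 = -808/579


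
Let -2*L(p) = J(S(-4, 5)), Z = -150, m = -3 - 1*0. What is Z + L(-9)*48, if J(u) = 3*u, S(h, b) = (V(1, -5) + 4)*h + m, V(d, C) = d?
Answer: 1506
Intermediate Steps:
m = -3 (m = -3 + 0 = -3)
S(h, b) = -3 + 5*h (S(h, b) = (1 + 4)*h - 3 = 5*h - 3 = -3 + 5*h)
L(p) = 69/2 (L(p) = -3*(-3 + 5*(-4))/2 = -3*(-3 - 20)/2 = -3*(-23)/2 = -½*(-69) = 69/2)
Z + L(-9)*48 = -150 + (69/2)*48 = -150 + 1656 = 1506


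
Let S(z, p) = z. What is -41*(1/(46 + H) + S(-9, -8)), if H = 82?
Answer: 47191/128 ≈ 368.68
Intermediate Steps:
-41*(1/(46 + H) + S(-9, -8)) = -41*(1/(46 + 82) - 9) = -41*(1/128 - 9) = -41*(-1151/128) = 47191/128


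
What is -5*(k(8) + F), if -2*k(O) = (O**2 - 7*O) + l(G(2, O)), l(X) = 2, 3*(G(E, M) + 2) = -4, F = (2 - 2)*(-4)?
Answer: 25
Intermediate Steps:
F = 0 (F = 0*(-4) = 0)
G(E, M) = -10/3 (G(E, M) = -2 + (1/3)*(-4) = -2 - 4/3 = -10/3)
k(O) = -1 - O**2/2 + 7*O/2 (k(O) = -((O**2 - 7*O) + 2)/2 = -(2 + O**2 - 7*O)/2 = -1 - O**2/2 + 7*O/2)
-5*(k(8) + F) = -5*((-1 - 1/2*8**2 + (7/2)*8) + 0) = -5*((-1 - 1/2*64 + 28) + 0) = -5*((-1 - 32 + 28) + 0) = -5*(-5 + 0) = -5*(-5) = 25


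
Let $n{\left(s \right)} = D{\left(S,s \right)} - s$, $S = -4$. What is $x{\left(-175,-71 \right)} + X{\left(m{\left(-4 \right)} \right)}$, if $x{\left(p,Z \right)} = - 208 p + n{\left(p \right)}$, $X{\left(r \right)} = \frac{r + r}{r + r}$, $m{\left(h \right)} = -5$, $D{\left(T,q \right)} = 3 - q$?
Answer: $36754$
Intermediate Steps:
$n{\left(s \right)} = 3 - 2 s$ ($n{\left(s \right)} = \left(3 - s\right) - s = 3 - 2 s$)
$X{\left(r \right)} = 1$ ($X{\left(r \right)} = \frac{2 r}{2 r} = 2 r \frac{1}{2 r} = 1$)
$x{\left(p,Z \right)} = 3 - 210 p$ ($x{\left(p,Z \right)} = - 208 p - \left(-3 + 2 p\right) = 3 - 210 p$)
$x{\left(-175,-71 \right)} + X{\left(m{\left(-4 \right)} \right)} = \left(3 - -36750\right) + 1 = \left(3 + 36750\right) + 1 = 36753 + 1 = 36754$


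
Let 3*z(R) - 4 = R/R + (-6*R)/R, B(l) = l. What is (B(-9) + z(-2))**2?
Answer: 784/9 ≈ 87.111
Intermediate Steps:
z(R) = -1/3 (z(R) = 4/3 + (R/R + (-6*R)/R)/3 = 4/3 + (1 - 6)/3 = 4/3 + (1/3)*(-5) = 4/3 - 5/3 = -1/3)
(B(-9) + z(-2))**2 = (-9 - 1/3)**2 = (-28/3)**2 = 784/9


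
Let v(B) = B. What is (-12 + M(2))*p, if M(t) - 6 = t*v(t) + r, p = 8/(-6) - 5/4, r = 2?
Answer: 0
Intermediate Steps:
p = -31/12 (p = 8*(-⅙) - 5*¼ = -4/3 - 5/4 = -31/12 ≈ -2.5833)
M(t) = 8 + t² (M(t) = 6 + (t*t + 2) = 6 + (t² + 2) = 6 + (2 + t²) = 8 + t²)
(-12 + M(2))*p = (-12 + (8 + 2²))*(-31/12) = (-12 + (8 + 4))*(-31/12) = (-12 + 12)*(-31/12) = 0*(-31/12) = 0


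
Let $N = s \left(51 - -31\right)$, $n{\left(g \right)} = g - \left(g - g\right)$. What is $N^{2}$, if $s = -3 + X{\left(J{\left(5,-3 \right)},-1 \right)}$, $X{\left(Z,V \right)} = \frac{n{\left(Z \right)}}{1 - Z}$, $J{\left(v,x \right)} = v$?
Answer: $\frac{485809}{4} \approx 1.2145 \cdot 10^{5}$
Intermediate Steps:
$n{\left(g \right)} = g$ ($n{\left(g \right)} = g - 0 = g + 0 = g$)
$X{\left(Z,V \right)} = \frac{Z}{1 - Z}$
$s = - \frac{17}{4}$ ($s = -3 - \frac{5}{-1 + 5} = -3 - \frac{5}{4} = - \frac{17}{4} \approx -4.25$)
$N = - \frac{697}{2}$ ($N = - \frac{17 \left(51 - -31\right)}{4} = - \frac{17 \left(51 + 31\right)}{4} = \left(- \frac{17}{4}\right) 82 = - \frac{697}{2} \approx -348.5$)
$N^{2} = \left(- \frac{697}{2}\right)^{2} = \frac{485809}{4}$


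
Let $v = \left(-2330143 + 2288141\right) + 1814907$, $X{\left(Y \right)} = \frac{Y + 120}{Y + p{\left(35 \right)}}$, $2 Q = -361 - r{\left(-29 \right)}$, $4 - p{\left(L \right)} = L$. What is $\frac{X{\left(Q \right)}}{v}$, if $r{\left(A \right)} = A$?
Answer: $\frac{46}{349262285} \approx 1.3171 \cdot 10^{-7}$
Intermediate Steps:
$p{\left(L \right)} = 4 - L$
$Q = -166$ ($Q = \frac{-361 - -29}{2} = \frac{-361 + 29}{2} = \frac{1}{2} \left(-332\right) = -166$)
$X{\left(Y \right)} = \frac{120 + Y}{-31 + Y}$ ($X{\left(Y \right)} = \frac{Y + 120}{Y + \left(4 - 35\right)} = \frac{120 + Y}{Y + \left(4 - 35\right)} = \frac{120 + Y}{Y - 31} = \frac{120 + Y}{-31 + Y}$)
$v = 1772905$ ($v = -42002 + 1814907 = 1772905$)
$\frac{X{\left(Q \right)}}{v} = \frac{\frac{1}{-31 - 166} \left(120 - 166\right)}{1772905} = \frac{1}{-197} \left(-46\right) \frac{1}{1772905} = \left(- \frac{1}{197}\right) \left(-46\right) \frac{1}{1772905} = \frac{46}{197} \cdot \frac{1}{1772905} = \frac{46}{349262285}$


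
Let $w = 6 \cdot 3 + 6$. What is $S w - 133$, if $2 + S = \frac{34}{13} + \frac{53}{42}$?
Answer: $- \frac{8003}{91} \approx -87.945$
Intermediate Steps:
$w = 24$ ($w = 18 + 6 = 24$)
$S = \frac{1025}{546}$ ($S = -2 + \left(\frac{34}{13} + \frac{53}{42}\right) = -2 + \frac{2117}{546} = \frac{1025}{546} \approx 1.8773$)
$S w - 133 = \frac{1025}{546} \cdot 24 - 133 = \frac{4100}{91} - 133 = - \frac{8003}{91}$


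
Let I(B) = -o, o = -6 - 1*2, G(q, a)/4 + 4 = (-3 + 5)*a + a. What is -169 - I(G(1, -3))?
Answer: -177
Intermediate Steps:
G(q, a) = -16 + 12*a (G(q, a) = -16 + 4*((-3 + 5)*a + a) = -16 + 4*(2*a + a) = -16 + 4*(3*a) = -16 + 12*a)
o = -8 (o = -6 - 2 = -8)
I(B) = 8 (I(B) = -1*(-8) = 8)
-169 - I(G(1, -3)) = -169 - 1*8 = -169 - 8 = -177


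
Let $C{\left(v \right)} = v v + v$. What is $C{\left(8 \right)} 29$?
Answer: $2088$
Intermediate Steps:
$C{\left(v \right)} = v + v^{2}$ ($C{\left(v \right)} = v^{2} + v = v + v^{2}$)
$C{\left(8 \right)} 29 = 8 \left(1 + 8\right) 29 = 8 \cdot 9 \cdot 29 = 72 \cdot 29 = 2088$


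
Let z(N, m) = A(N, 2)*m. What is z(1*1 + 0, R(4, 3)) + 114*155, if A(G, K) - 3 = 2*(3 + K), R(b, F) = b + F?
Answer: 17761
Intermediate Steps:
R(b, F) = F + b
A(G, K) = 9 + 2*K (A(G, K) = 3 + 2*(3 + K) = 3 + (6 + 2*K) = 9 + 2*K)
z(N, m) = 13*m (z(N, m) = (9 + 2*2)*m = (9 + 4)*m = 13*m)
z(1*1 + 0, R(4, 3)) + 114*155 = 13*(3 + 4) + 114*155 = 13*7 + 17670 = 91 + 17670 = 17761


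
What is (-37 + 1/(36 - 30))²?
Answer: 48841/36 ≈ 1356.7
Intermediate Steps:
(-37 + 1/(36 - 30))² = (-37 + 1/6)² = (-37 + ⅙)² = (-221/6)² = 48841/36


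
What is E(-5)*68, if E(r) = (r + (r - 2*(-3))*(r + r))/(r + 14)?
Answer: -340/3 ≈ -113.33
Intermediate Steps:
E(r) = (r + 2*r*(6 + r))/(14 + r) (E(r) = (r + (r + 6)*(2*r))/(14 + r) = (r + (6 + r)*(2*r))/(14 + r) = (r + 2*r*(6 + r))/(14 + r))
E(-5)*68 = -5*(13 + 2*(-5))/(14 - 5)*68 = -5*(13 - 10)/9*68 = -5*1/9*3*68 = -5/3*68 = -340/3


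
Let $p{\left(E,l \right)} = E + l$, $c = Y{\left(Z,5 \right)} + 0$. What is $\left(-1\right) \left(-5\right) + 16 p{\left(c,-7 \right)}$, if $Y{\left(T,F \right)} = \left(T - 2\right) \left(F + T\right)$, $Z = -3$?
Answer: $-267$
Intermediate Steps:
$Y{\left(T,F \right)} = \left(-2 + T\right) \left(F + T\right)$
$c = -10$ ($c = \left(\left(-3\right)^{2} - 10 - -6 + 5 \left(-3\right)\right) + 0 = \left(9 - 10 + 6 - 15\right) + 0 = -10 + 0 = -10$)
$\left(-1\right) \left(-5\right) + 16 p{\left(c,-7 \right)} = \left(-1\right) \left(-5\right) + 16 \left(-10 - 7\right) = 5 + 16 \left(-17\right) = 5 - 272 = -267$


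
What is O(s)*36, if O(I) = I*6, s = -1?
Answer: -216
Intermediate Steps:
O(I) = 6*I
O(s)*36 = (6*(-1))*36 = -6*36 = -216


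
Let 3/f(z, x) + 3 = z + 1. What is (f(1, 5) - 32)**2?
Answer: 1225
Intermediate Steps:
f(z, x) = 3/(-2 + z) (f(z, x) = 3/(-3 + (z + 1)) = 3/(-3 + (1 + z)) = 3/(-2 + z))
(f(1, 5) - 32)**2 = (3/(-2 + 1) - 32)**2 = (3/(-1) - 32)**2 = (3*(-1) - 32)**2 = (-3 - 32)**2 = (-35)**2 = 1225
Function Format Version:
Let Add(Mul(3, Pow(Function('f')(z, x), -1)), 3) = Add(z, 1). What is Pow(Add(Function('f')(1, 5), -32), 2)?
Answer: 1225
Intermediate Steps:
Function('f')(z, x) = Mul(3, Pow(Add(-2, z), -1)) (Function('f')(z, x) = Mul(3, Pow(Add(-3, Add(z, 1)), -1)) = Mul(3, Pow(Add(-3, Add(1, z)), -1)) = Mul(3, Pow(Add(-2, z), -1)))
Pow(Add(Function('f')(1, 5), -32), 2) = Pow(Add(Mul(3, Pow(Add(-2, 1), -1)), -32), 2) = Pow(Add(Mul(3, Pow(-1, -1)), -32), 2) = Pow(Add(Mul(3, -1), -32), 2) = Pow(Add(-3, -32), 2) = Pow(-35, 2) = 1225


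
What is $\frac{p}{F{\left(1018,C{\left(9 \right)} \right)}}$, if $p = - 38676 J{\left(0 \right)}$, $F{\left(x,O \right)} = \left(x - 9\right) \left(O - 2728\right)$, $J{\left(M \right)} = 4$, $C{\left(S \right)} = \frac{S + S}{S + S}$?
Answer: $\frac{51568}{917181} \approx 0.056224$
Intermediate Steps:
$C{\left(S \right)} = 1$ ($C{\left(S \right)} = \frac{2 S}{2 S} = 2 S \frac{1}{2 S} = 1$)
$F{\left(x,O \right)} = \left(-2728 + O\right) \left(-9 + x\right)$ ($F{\left(x,O \right)} = \left(-9 + x\right) \left(-2728 + O\right) = \left(-2728 + O\right) \left(-9 + x\right)$)
$p = -154704$ ($p = \left(-38676\right) 4 = -154704$)
$\frac{p}{F{\left(1018,C{\left(9 \right)} \right)}} = - \frac{154704}{24552 - 2777104 - 9 + 1 \cdot 1018} = - \frac{154704}{24552 - 2777104 - 9 + 1018} = - \frac{154704}{-2751543} = \left(-154704\right) \left(- \frac{1}{2751543}\right) = \frac{51568}{917181}$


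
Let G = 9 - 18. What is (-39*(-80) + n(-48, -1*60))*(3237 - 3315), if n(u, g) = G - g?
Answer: -247338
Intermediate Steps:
G = -9
n(u, g) = -9 - g
(-39*(-80) + n(-48, -1*60))*(3237 - 3315) = (-39*(-80) + (-9 - (-1)*60))*(3237 - 3315) = (3120 + (-9 - 1*(-60)))*(-78) = (3120 + (-9 + 60))*(-78) = (3120 + 51)*(-78) = 3171*(-78) = -247338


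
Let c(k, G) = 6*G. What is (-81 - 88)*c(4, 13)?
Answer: -13182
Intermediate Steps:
(-81 - 88)*c(4, 13) = (-81 - 88)*(6*13) = -169*78 = -13182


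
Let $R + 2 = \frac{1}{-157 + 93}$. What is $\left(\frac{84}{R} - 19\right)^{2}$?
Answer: $\frac{6806881}{1849} \approx 3681.4$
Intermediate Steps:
$R = - \frac{129}{64}$ ($R = -2 + \frac{1}{-157 + 93} = -2 + \frac{1}{-64} = -2 - \frac{1}{64} = - \frac{129}{64} \approx -2.0156$)
$\left(\frac{84}{R} - 19\right)^{2} = \left(\frac{84}{- \frac{129}{64}} - 19\right)^{2} = \left(84 \left(- \frac{64}{129}\right) - 19\right)^{2} = \left(- \frac{1792}{43} - 19\right)^{2} = \left(- \frac{2609}{43}\right)^{2} = \frac{6806881}{1849}$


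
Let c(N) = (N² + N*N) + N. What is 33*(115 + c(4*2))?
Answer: 8283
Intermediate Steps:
c(N) = N + 2*N² (c(N) = (N² + N²) + N = 2*N² + N = N + 2*N²)
33*(115 + c(4*2)) = 33*(115 + (4*2)*(1 + 2*(4*2))) = 33*(115 + 8*(1 + 2*8)) = 33*(115 + 8*(1 + 16)) = 33*(115 + 8*17) = 33*(115 + 136) = 33*251 = 8283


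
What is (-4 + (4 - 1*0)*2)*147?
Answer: 588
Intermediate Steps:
(-4 + (4 - 1*0)*2)*147 = (-4 + (4 + 0)*2)*147 = (-4 + 4*2)*147 = (-4 + 8)*147 = 4*147 = 588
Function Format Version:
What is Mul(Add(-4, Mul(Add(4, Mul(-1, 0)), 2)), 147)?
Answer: 588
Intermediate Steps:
Mul(Add(-4, Mul(Add(4, Mul(-1, 0)), 2)), 147) = Mul(Add(-4, Mul(Add(4, 0), 2)), 147) = Mul(Add(-4, Mul(4, 2)), 147) = Mul(Add(-4, 8), 147) = Mul(4, 147) = 588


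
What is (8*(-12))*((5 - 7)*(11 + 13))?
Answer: 4608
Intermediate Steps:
(8*(-12))*((5 - 7)*(11 + 13)) = -(-192)*24 = -96*(-48) = 4608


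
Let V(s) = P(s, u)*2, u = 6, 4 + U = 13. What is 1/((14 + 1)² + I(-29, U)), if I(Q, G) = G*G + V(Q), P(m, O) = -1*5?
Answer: 1/296 ≈ 0.0033784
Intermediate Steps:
U = 9 (U = -4 + 13 = 9)
P(m, O) = -5
V(s) = -10 (V(s) = -5*2 = -10)
I(Q, G) = -10 + G² (I(Q, G) = G*G - 10 = G² - 10 = -10 + G²)
1/((14 + 1)² + I(-29, U)) = 1/((14 + 1)² + (-10 + 9²)) = 1/(15² + (-10 + 81)) = 1/(225 + 71) = 1/296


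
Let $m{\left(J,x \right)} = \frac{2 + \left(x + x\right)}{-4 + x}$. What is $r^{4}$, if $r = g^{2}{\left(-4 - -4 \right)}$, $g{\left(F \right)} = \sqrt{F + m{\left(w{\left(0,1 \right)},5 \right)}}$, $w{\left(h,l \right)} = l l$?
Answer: $20736$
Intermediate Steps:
$w{\left(h,l \right)} = l^{2}$
$m{\left(J,x \right)} = \frac{2 + 2 x}{-4 + x}$
$g{\left(F \right)} = \sqrt{12 + F}$ ($g{\left(F \right)} = \sqrt{F + \frac{2 \left(1 + 5\right)}{-4 + 5}} = \sqrt{F + 2 \cdot 1^{-1} \cdot 6} = \sqrt{F + 2 \cdot 1 \cdot 6} = \sqrt{F + 12} = \sqrt{12 + F}$)
$r = 12$ ($r = \left(\sqrt{12 - 0}\right)^{2} = \left(\sqrt{12 + \left(-4 + 4\right)}\right)^{2} = \left(\sqrt{12 + 0}\right)^{2} = \left(\sqrt{12}\right)^{2} = \left(2 \sqrt{3}\right)^{2} = 12$)
$r^{4} = 12^{4} = 20736$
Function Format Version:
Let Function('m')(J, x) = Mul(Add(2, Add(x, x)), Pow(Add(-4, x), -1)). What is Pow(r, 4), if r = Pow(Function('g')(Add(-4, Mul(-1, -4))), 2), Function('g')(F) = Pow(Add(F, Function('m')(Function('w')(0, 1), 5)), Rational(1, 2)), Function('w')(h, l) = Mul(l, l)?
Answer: 20736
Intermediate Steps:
Function('w')(h, l) = Pow(l, 2)
Function('m')(J, x) = Mul(Pow(Add(-4, x), -1), Add(2, Mul(2, x))) (Function('m')(J, x) = Mul(Add(2, Mul(2, x)), Pow(Add(-4, x), -1)) = Mul(Pow(Add(-4, x), -1), Add(2, Mul(2, x))))
Function('g')(F) = Pow(Add(12, F), Rational(1, 2)) (Function('g')(F) = Pow(Add(F, Mul(2, Pow(Add(-4, 5), -1), Add(1, 5))), Rational(1, 2)) = Pow(Add(F, Mul(2, Pow(1, -1), 6)), Rational(1, 2)) = Pow(Add(F, Mul(2, 1, 6)), Rational(1, 2)) = Pow(Add(F, 12), Rational(1, 2)) = Pow(Add(12, F), Rational(1, 2)))
r = 12 (r = Pow(Pow(Add(12, Add(-4, Mul(-1, -4))), Rational(1, 2)), 2) = Pow(Pow(Add(12, Add(-4, 4)), Rational(1, 2)), 2) = Pow(Pow(Add(12, 0), Rational(1, 2)), 2) = Pow(Pow(12, Rational(1, 2)), 2) = Pow(Mul(2, Pow(3, Rational(1, 2))), 2) = 12)
Pow(r, 4) = Pow(12, 4) = 20736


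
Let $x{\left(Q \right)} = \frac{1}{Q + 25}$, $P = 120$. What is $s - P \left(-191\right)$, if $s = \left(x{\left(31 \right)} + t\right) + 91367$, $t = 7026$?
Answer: $\frac{6793529}{56} \approx 1.2131 \cdot 10^{5}$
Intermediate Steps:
$x{\left(Q \right)} = \frac{1}{25 + Q}$
$s = \frac{5510009}{56}$ ($s = \left(\frac{1}{25 + 31} + 7026\right) + 91367 = \left(\frac{1}{56} + 7026\right) + 91367 = \frac{393457}{56} + 91367 = \frac{5510009}{56} \approx 98393.0$)
$s - P \left(-191\right) = \frac{5510009}{56} - 120 \left(-191\right) = \frac{5510009}{56} - -22920 = \frac{5510009}{56} + 22920 = \frac{6793529}{56}$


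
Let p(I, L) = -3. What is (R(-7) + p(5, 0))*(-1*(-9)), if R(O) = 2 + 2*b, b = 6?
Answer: 99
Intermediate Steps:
R(O) = 14 (R(O) = 2 + 2*6 = 2 + 12 = 14)
(R(-7) + p(5, 0))*(-1*(-9)) = (14 - 3)*(-1*(-9)) = 11*9 = 99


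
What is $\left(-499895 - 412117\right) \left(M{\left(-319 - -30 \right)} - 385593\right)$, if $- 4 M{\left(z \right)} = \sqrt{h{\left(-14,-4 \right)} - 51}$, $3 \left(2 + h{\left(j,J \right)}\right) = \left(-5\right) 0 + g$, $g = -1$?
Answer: $351665443116 + 304004 i \sqrt{30} \approx 3.5167 \cdot 10^{11} + 1.6651 \cdot 10^{6} i$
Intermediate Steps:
$h{\left(j,J \right)} = - \frac{7}{3}$ ($h{\left(j,J \right)} = -2 + \frac{\left(-5\right) 0 - 1}{3} = -2 + \frac{0 - 1}{3} = -2 + \frac{1}{3} \left(-1\right) = -2 - \frac{1}{3} = - \frac{7}{3}$)
$M{\left(z \right)} = - \frac{i \sqrt{30}}{3}$ ($M{\left(z \right)} = - \frac{\sqrt{- \frac{7}{3} - 51}}{4} = - \frac{\sqrt{- \frac{160}{3}}}{4} = - \frac{\frac{4}{3} i \sqrt{30}}{4} = - \frac{i \sqrt{30}}{3}$)
$\left(-499895 - 412117\right) \left(M{\left(-319 - -30 \right)} - 385593\right) = \left(-499895 - 412117\right) \left(- \frac{i \sqrt{30}}{3} - 385593\right) = - 912012 \left(-385593 - \frac{i \sqrt{30}}{3}\right) = 351665443116 + 304004 i \sqrt{30}$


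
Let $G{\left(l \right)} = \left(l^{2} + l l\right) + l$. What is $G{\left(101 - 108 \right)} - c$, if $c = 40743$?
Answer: $-40652$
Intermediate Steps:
$G{\left(l \right)} = l + 2 l^{2}$ ($G{\left(l \right)} = \left(l^{2} + l^{2}\right) + l = 2 l^{2} + l = l + 2 l^{2}$)
$G{\left(101 - 108 \right)} - c = \left(101 - 108\right) \left(1 + 2 \left(101 - 108\right)\right) - 40743 = - 7 \left(1 + 2 \left(-7\right)\right) - 40743 = - 7 \left(1 - 14\right) - 40743 = \left(-7\right) \left(-13\right) - 40743 = 91 - 40743 = -40652$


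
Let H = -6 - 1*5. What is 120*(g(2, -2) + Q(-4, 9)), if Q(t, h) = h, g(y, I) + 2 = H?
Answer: -480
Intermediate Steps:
H = -11 (H = -6 - 5 = -11)
g(y, I) = -13 (g(y, I) = -2 - 11 = -13)
120*(g(2, -2) + Q(-4, 9)) = 120*(-13 + 9) = 120*(-4) = -480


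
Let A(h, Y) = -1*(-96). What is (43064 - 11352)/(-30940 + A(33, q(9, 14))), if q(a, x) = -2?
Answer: -7928/7711 ≈ -1.0281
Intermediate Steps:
A(h, Y) = 96
(43064 - 11352)/(-30940 + A(33, q(9, 14))) = (43064 - 11352)/(-30940 + 96) = 31712/(-30844) = 31712*(-1/30844) = -7928/7711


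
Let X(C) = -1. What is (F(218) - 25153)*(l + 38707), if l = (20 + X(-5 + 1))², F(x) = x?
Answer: -974160580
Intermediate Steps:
l = 361 (l = (20 - 1)² = 19² = 361)
(F(218) - 25153)*(l + 38707) = (218 - 25153)*(361 + 38707) = -24935*39068 = -974160580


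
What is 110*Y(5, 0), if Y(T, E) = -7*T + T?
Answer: -3300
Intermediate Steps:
Y(T, E) = -6*T
110*Y(5, 0) = 110*(-6*5) = 110*(-30) = -3300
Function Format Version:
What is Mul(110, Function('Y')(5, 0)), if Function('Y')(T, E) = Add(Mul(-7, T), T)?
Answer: -3300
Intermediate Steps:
Function('Y')(T, E) = Mul(-6, T)
Mul(110, Function('Y')(5, 0)) = Mul(110, Mul(-6, 5)) = Mul(110, -30) = -3300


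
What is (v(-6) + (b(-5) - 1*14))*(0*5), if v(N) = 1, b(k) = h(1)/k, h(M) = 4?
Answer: 0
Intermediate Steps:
b(k) = 4/k
(v(-6) + (b(-5) - 1*14))*(0*5) = (1 + (4/(-5) - 1*14))*(0*5) = (1 + (4*(-⅕) - 14))*0 = (1 + (-⅘ - 14))*0 = (1 - 74/5)*0 = -69/5*0 = 0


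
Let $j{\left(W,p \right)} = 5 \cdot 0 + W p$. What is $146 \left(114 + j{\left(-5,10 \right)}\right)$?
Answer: $9344$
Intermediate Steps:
$j{\left(W,p \right)} = W p$ ($j{\left(W,p \right)} = 0 + W p = W p$)
$146 \left(114 + j{\left(-5,10 \right)}\right) = 146 \left(114 - 50\right) = 146 \cdot 64 = 9344$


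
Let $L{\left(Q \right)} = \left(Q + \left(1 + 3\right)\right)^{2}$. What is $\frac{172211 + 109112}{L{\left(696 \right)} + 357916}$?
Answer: $\frac{281323}{847916} \approx 0.33178$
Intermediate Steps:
$L{\left(Q \right)} = \left(4 + Q\right)^{2}$ ($L{\left(Q \right)} = \left(Q + 4\right)^{2} = \left(4 + Q\right)^{2}$)
$\frac{172211 + 109112}{L{\left(696 \right)} + 357916} = \frac{172211 + 109112}{\left(4 + 696\right)^{2} + 357916} = \frac{281323}{700^{2} + 357916} = \frac{281323}{490000 + 357916} = \frac{281323}{847916}$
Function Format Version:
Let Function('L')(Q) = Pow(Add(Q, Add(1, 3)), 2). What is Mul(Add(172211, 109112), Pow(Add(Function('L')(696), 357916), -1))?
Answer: Rational(281323, 847916) ≈ 0.33178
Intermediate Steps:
Function('L')(Q) = Pow(Add(4, Q), 2) (Function('L')(Q) = Pow(Add(Q, 4), 2) = Pow(Add(4, Q), 2))
Mul(Add(172211, 109112), Pow(Add(Function('L')(696), 357916), -1)) = Mul(Add(172211, 109112), Pow(Add(Pow(Add(4, 696), 2), 357916), -1)) = Mul(281323, Pow(Add(Pow(700, 2), 357916), -1)) = Mul(281323, Pow(Add(490000, 357916), -1)) = Mul(281323, Pow(847916, -1)) = Mul(281323, Rational(1, 847916)) = Rational(281323, 847916)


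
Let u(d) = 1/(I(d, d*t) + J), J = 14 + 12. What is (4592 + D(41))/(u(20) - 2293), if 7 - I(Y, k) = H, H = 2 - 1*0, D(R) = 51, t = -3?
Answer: -143933/71082 ≈ -2.0249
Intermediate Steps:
J = 26
H = 2 (H = 2 + 0 = 2)
I(Y, k) = 5 (I(Y, k) = 7 - 1*2 = 7 - 2 = 5)
u(d) = 1/31 (u(d) = 1/(5 + 26) = 1/31)
(4592 + D(41))/(u(20) - 2293) = (4592 + 51)/(1/31 - 2293) = 4643/(-71082/31) = 4643*(-31/71082) = -143933/71082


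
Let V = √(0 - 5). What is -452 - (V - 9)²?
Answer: -528 + 18*I*√5 ≈ -528.0 + 40.249*I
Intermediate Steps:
V = I*√5 (V = √(-5) = I*√5 ≈ 2.2361*I)
-452 - (V - 9)² = -452 - (I*√5 - 9)² = -452 - (-9 + I*√5)²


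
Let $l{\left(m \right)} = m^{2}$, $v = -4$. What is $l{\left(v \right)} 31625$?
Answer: $506000$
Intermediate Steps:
$l{\left(v \right)} 31625 = \left(-4\right)^{2} \cdot 31625 = 16 \cdot 31625 = 506000$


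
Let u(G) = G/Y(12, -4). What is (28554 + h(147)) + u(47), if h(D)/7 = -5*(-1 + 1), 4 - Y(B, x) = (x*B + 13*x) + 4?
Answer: 2855447/100 ≈ 28554.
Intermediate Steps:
Y(B, x) = -13*x - B*x (Y(B, x) = 4 - ((x*B + 13*x) + 4) = 4 - ((B*x + 13*x) + 4) = 4 - ((13*x + B*x) + 4) = 4 - (4 + 13*x + B*x) = 4 + (-4 - 13*x - B*x) = -13*x - B*x)
h(D) = 0 (h(D) = 7*(-5*(-1 + 1)) = 7*(-5*0) = 7*0 = 0)
u(G) = G/100 (u(G) = G/((-1*(-4)*(13 + 12))) = G/((-1*(-4)*25)) = G/100)
(28554 + h(147)) + u(47) = (28554 + 0) + (1/100)*47 = 28554 + 47/100 = 2855447/100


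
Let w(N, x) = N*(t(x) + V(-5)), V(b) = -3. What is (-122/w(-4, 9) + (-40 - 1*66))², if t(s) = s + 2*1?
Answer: 2673225/256 ≈ 10442.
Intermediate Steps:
t(s) = 2 + s (t(s) = s + 2 = 2 + s)
w(N, x) = N*(-1 + x) (w(N, x) = N*((2 + x) - 3) = N*(-1 + x))
(-122/w(-4, 9) + (-40 - 1*66))² = (-122*(-1/(4*(-1 + 9))) + (-40 - 1*66))² = (-122/((-4*8)) + (-40 - 66))² = (-122/(-32) - 106)² = (-122*(-1/32) - 106)² = (61/16 - 106)² = (-1635/16)² = 2673225/256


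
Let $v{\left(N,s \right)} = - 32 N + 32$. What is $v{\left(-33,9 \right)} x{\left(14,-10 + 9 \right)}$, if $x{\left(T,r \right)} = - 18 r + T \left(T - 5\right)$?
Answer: $156672$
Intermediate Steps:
$v{\left(N,s \right)} = 32 - 32 N$
$x{\left(T,r \right)} = - 18 r + T \left(-5 + T\right)$
$v{\left(-33,9 \right)} x{\left(14,-10 + 9 \right)} = \left(32 - -1056\right) \left(14^{2} - 18 \left(-10 + 9\right) - 70\right) = \left(32 + 1056\right) \left(196 - -18 - 70\right) = 1088 \left(196 + 18 - 70\right) = 1088 \cdot 144 = 156672$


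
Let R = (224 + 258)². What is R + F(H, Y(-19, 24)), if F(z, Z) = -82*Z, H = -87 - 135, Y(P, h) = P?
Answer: 233882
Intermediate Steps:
H = -222
R = 232324 (R = 482² = 232324)
R + F(H, Y(-19, 24)) = 232324 - 82*(-19) = 232324 + 1558 = 233882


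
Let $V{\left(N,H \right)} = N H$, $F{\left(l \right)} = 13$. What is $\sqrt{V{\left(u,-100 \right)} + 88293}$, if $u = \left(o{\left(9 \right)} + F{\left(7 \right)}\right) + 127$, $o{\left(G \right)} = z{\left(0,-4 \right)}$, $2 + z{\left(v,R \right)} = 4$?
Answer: $\sqrt{74093} \approx 272.2$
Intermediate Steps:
$z{\left(v,R \right)} = 2$ ($z{\left(v,R \right)} = -2 + 4 = 2$)
$o{\left(G \right)} = 2$
$u = 142$ ($u = \left(2 + 13\right) + 127 = 15 + 127 = 142$)
$V{\left(N,H \right)} = H N$
$\sqrt{V{\left(u,-100 \right)} + 88293} = \sqrt{\left(-100\right) 142 + 88293} = \sqrt{-14200 + 88293} = \sqrt{74093}$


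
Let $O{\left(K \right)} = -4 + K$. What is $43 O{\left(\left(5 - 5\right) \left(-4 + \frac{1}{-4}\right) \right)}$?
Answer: $-172$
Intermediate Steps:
$43 O{\left(\left(5 - 5\right) \left(-4 + \frac{1}{-4}\right) \right)} = 43 \left(-4 + \left(5 - 5\right) \left(-4 + \frac{1}{-4}\right)\right) = 43 \left(-4 + 0 \left(-4 - \frac{1}{4}\right)\right) = 43 \left(-4 + 0 \left(- \frac{17}{4}\right)\right) = 43 \left(-4 + 0\right) = 43 \left(-4\right) = -172$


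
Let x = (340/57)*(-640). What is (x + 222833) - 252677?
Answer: -1918708/57 ≈ -33662.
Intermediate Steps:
x = -217600/57 (x = (340*(1/57))*(-640) = (340/57)*(-640) = -217600/57 ≈ -3817.5)
(x + 222833) - 252677 = (-217600/57 + 222833) - 252677 = 12483881/57 - 252677 = -1918708/57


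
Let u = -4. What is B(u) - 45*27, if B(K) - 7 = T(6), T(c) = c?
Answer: -1202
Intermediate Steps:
B(K) = 13 (B(K) = 7 + 6 = 13)
B(u) - 45*27 = 13 - 45*27 = 13 - 1215 = -1202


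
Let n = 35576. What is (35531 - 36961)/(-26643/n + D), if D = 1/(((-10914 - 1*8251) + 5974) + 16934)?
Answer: 190420184240/99689173 ≈ 1910.1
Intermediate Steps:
D = 1/3743 (D = 1/(((-10914 - 8251) + 5974) + 16934) = 1/((-19165 + 5974) + 16934) = 1/(-13191 + 16934) = 1/3743 ≈ 0.00026717)
(35531 - 36961)/(-26643/n + D) = (35531 - 36961)/(-26643/35576 + 1/3743) = -1430/(-26643*1/35576 + 1/3743) = -1430/(-26643/35576 + 1/3743) = -1430/(-99689173/133160968) = -1430*(-133160968/99689173) = 190420184240/99689173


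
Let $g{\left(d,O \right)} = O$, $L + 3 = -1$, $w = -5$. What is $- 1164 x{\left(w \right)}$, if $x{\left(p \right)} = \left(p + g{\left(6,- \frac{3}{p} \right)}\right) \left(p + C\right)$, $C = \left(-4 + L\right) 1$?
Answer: $- \frac{332904}{5} \approx -66581.0$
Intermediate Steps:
$L = -4$ ($L = -3 - 1 = -4$)
$C = -8$ ($C = \left(-4 - 4\right) 1 = \left(-8\right) 1 = -8$)
$x{\left(p \right)} = \left(-8 + p\right) \left(p - \frac{3}{p}\right)$ ($x{\left(p \right)} = \left(p - \frac{3}{p}\right) \left(p - 8\right) = \left(p - \frac{3}{p}\right) \left(-8 + p\right) = \left(-8 + p\right) \left(p - \frac{3}{p}\right)$)
$- 1164 x{\left(w \right)} = - 1164 \left(-3 + \left(-5\right)^{2} - -40 + \frac{24}{-5}\right) = - 1164 \left(-3 + 25 + 40 + 24 \left(- \frac{1}{5}\right)\right) = - 1164 \left(-3 + 25 + 40 - \frac{24}{5}\right) = - \frac{1164 \cdot 286}{5} = \left(-1\right) \frac{332904}{5} = - \frac{332904}{5}$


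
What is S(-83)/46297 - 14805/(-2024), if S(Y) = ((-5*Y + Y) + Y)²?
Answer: 810917109/93705128 ≈ 8.6539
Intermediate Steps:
S(Y) = 9*Y² (S(Y) = ((-5*Y + Y) + Y)² = (-4*Y + Y)² = (-3*Y)² = 9*Y²)
S(-83)/46297 - 14805/(-2024) = (9*(-83)²)/46297 - 14805/(-2024) = (9*6889)*(1/46297) - 14805*(-1/2024) = 62001*(1/46297) + 14805/2024 = 62001/46297 + 14805/2024 = 810917109/93705128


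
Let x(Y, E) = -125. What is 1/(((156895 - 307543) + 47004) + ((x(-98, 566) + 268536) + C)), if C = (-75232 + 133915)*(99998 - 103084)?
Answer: -1/180930971 ≈ -5.5270e-9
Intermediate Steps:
C = -181095738 (C = 58683*(-3086) = -181095738)
1/(((156895 - 307543) + 47004) + ((x(-98, 566) + 268536) + C)) = 1/(((156895 - 307543) + 47004) + ((-125 + 268536) - 181095738)) = 1/((-150648 + 47004) + (268411 - 181095738)) = 1/(-103644 - 180827327) = 1/(-180930971) = -1/180930971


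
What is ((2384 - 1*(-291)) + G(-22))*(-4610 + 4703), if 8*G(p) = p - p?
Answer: 248775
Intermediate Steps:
G(p) = 0 (G(p) = (p - p)/8 = (⅛)*0 = 0)
((2384 - 1*(-291)) + G(-22))*(-4610 + 4703) = ((2384 - 1*(-291)) + 0)*(-4610 + 4703) = ((2384 + 291) + 0)*93 = (2675 + 0)*93 = 2675*93 = 248775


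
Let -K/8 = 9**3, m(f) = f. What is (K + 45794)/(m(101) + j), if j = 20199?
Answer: 689/350 ≈ 1.9686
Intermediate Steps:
K = -5832 (K = -8*9**3 = -8*729 = -5832)
(K + 45794)/(m(101) + j) = (-5832 + 45794)/(101 + 20199) = 39962/20300 = 39962*(1/20300) = 689/350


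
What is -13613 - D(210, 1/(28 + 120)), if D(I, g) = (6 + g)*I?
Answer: -1100707/74 ≈ -14874.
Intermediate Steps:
D(I, g) = I*(6 + g)
-13613 - D(210, 1/(28 + 120)) = -13613 - 210*(6 + 1/(28 + 120)) = -13613 - 210*(6 + 1/148) = -13613 - 210*889/148 = -13613 - 1*93345/74 = -13613 - 93345/74 = -1100707/74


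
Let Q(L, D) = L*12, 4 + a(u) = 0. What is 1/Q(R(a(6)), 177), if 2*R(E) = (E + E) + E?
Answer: -1/72 ≈ -0.013889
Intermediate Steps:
a(u) = -4 (a(u) = -4 + 0 = -4)
R(E) = 3*E/2 (R(E) = ((E + E) + E)/2 = (2*E + E)/2 = (3*E)/2 = 3*E/2)
Q(L, D) = 12*L
1/Q(R(a(6)), 177) = 1/(12*((3/2)*(-4))) = 1/(12*(-6)) = 1/(-72) = -1/72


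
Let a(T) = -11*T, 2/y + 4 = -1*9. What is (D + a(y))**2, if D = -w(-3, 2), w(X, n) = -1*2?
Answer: 2304/169 ≈ 13.633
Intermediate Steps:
y = -2/13 (y = 2/(-4 - 1*9) = 2/(-4 - 9) = 2/(-13) = 2*(-1/13) = -2/13 ≈ -0.15385)
w(X, n) = -2
D = 2 (D = -1*(-2) = 2)
(D + a(y))**2 = (2 - 11*(-2/13))**2 = (2 + 22/13)**2 = (48/13)**2 = 2304/169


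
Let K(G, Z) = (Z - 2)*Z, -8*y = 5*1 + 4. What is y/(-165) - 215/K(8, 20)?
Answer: -1169/1980 ≈ -0.59040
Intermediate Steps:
y = -9/8 (y = -(5*1 + 4)/8 = -(5 + 4)/8 = -⅛*9 = -9/8 ≈ -1.1250)
K(G, Z) = Z*(-2 + Z) (K(G, Z) = (-2 + Z)*Z = Z*(-2 + Z))
y/(-165) - 215/K(8, 20) = -9/8/(-165) - 215*1/(20*(-2 + 20)) = -9/8*(-1/165) - 215/(20*18) = 3/440 - 215/360 = 3/440 - 215*1/360 = 3/440 - 43/72 = -1169/1980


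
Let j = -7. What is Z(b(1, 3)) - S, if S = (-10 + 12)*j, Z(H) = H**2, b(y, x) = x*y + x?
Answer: 50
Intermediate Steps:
b(y, x) = x + x*y
S = -14 (S = (-10 + 12)*(-7) = 2*(-7) = -14)
Z(b(1, 3)) - S = (3*(1 + 1))**2 - 1*(-14) = (3*2)**2 + 14 = 6**2 + 14 = 36 + 14 = 50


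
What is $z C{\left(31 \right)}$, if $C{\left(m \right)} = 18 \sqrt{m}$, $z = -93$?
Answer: $- 1674 \sqrt{31} \approx -9320.4$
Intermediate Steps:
$z C{\left(31 \right)} = - 93 \cdot 18 \sqrt{31} = - 1674 \sqrt{31}$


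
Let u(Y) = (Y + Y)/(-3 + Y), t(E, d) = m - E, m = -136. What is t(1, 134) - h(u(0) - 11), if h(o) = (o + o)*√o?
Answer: -137 + 22*I*√11 ≈ -137.0 + 72.966*I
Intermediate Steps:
t(E, d) = -136 - E
u(Y) = 2*Y/(-3 + Y) (u(Y) = (2*Y)/(-3 + Y) = 2*Y/(-3 + Y))
h(o) = 2*o^(3/2) (h(o) = (2*o)*√o = 2*o^(3/2))
t(1, 134) - h(u(0) - 11) = (-136 - 1*1) - 2*(2*0/(-3 + 0) - 11)^(3/2) = (-136 - 1) - 2*(2*0/(-3) - 11)^(3/2) = -137 - 2*(2*0*(-⅓) - 11)^(3/2) = -137 - 2*(0 - 11)^(3/2) = -137 - 2*(-11)^(3/2) = -137 - 2*(-11*I*√11) = -137 - (-22)*I*√11 = -137 + 22*I*√11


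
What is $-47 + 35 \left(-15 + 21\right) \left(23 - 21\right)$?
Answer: $373$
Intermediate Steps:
$-47 + 35 \left(-15 + 21\right) \left(23 - 21\right) = -47 + 35 \cdot 6 \cdot 2 = -47 + 35 \cdot 12 = -47 + 420 = 373$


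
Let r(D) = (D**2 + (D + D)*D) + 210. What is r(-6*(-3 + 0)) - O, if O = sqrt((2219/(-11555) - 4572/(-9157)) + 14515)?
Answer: 1182 - sqrt(162507182675867139270)/105809135 ≈ 1061.5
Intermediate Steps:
O = sqrt(162507182675867139270)/105809135 (O = sqrt((2219*(-1/11555) - 4572*(-1/9157)) + 14515) = sqrt((-2219/11555 + 4572/9157) + 14515) = sqrt(32510077/105809135 + 14515) = sqrt(1535852104602/105809135) = sqrt(162507182675867139270)/105809135 ≈ 120.48)
r(D) = 210 + 3*D**2 (r(D) = (D**2 + (2*D)*D) + 210 = (D**2 + 2*D**2) + 210 = 3*D**2 + 210 = 210 + 3*D**2)
r(-6*(-3 + 0)) - O = (210 + 3*(-6*(-3 + 0))**2) - sqrt(162507182675867139270)/105809135 = (210 + 3*(-6*(-3))**2) - sqrt(162507182675867139270)/105809135 = (210 + 3*18**2) - sqrt(162507182675867139270)/105809135 = (210 + 3*324) - sqrt(162507182675867139270)/105809135 = (210 + 972) - sqrt(162507182675867139270)/105809135 = 1182 - sqrt(162507182675867139270)/105809135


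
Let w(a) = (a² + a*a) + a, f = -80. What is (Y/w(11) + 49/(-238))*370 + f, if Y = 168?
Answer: 385005/4301 ≈ 89.515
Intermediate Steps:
w(a) = a + 2*a² (w(a) = (a² + a²) + a = 2*a² + a = a + 2*a²)
(Y/w(11) + 49/(-238))*370 + f = (168/((11*(1 + 2*11))) + 49/(-238))*370 - 80 = (168/((11*(1 + 22))) + 49*(-1/238))*370 - 80 = (168/((11*23)) - 7/34)*370 - 80 = (168/253 - 7/34)*370 - 80 = (3941/8602)*370 - 80 = 729085/4301 - 80 = 385005/4301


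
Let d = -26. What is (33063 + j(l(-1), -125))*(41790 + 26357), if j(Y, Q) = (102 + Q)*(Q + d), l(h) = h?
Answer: 2489818792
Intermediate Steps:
j(Y, Q) = (-26 + Q)*(102 + Q) (j(Y, Q) = (102 + Q)*(Q - 26) = (102 + Q)*(-26 + Q) = (-26 + Q)*(102 + Q))
(33063 + j(l(-1), -125))*(41790 + 26357) = (33063 + (-2652 + (-125)² + 76*(-125)))*(41790 + 26357) = (33063 + (-2652 + 15625 - 9500))*68147 = (33063 + 3473)*68147 = 36536*68147 = 2489818792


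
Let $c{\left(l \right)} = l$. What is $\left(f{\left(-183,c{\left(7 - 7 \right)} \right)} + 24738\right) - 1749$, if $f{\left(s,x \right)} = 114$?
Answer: $23103$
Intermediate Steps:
$\left(f{\left(-183,c{\left(7 - 7 \right)} \right)} + 24738\right) - 1749 = \left(114 + 24738\right) - 1749 = 24852 - 1749 = 23103$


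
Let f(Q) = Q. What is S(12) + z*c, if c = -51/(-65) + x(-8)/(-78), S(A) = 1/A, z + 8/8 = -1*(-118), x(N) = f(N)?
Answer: 6233/60 ≈ 103.88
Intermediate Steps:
x(N) = N
z = 117 (z = -1 - 1*(-118) = -1 + 118 = 117)
c = 173/195 (c = -51/(-65) - 8/(-78) = -51*(-1/65) - 8*(-1/78) = 51/65 + 4/39 = 173/195 ≈ 0.88718)
S(12) + z*c = 1/12 + 117*(173/195) = 1/12 + 519/5 = 6233/60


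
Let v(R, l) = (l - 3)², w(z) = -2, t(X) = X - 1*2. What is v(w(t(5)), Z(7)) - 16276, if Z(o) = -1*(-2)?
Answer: -16275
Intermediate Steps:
t(X) = -2 + X (t(X) = X - 2 = -2 + X)
Z(o) = 2
v(R, l) = (-3 + l)²
v(w(t(5)), Z(7)) - 16276 = (-3 + 2)² - 16276 = (-1)² - 16276 = 1 - 16276 = -16275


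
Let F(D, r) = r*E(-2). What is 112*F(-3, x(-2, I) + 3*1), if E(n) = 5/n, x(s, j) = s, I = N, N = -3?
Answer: -280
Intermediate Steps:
I = -3
F(D, r) = -5*r/2 (F(D, r) = r*(5/(-2)) = r*(5*(-½)) = r*(-5/2) = -5*r/2)
112*F(-3, x(-2, I) + 3*1) = 112*(-5*(-2 + 3*1)/2) = 112*(-5*(-2 + 3)/2) = 112*(-5/2*1) = 112*(-5/2) = -280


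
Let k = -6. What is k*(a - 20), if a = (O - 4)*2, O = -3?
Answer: 204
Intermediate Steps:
a = -14 (a = (-3 - 4)*2 = -7*2 = -14)
k*(a - 20) = -6*(-14 - 20) = -6*(-34) = 204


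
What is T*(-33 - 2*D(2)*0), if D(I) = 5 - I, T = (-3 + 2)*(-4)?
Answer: -132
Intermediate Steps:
T = 4 (T = -1*(-4) = 4)
T*(-33 - 2*D(2)*0) = 4*(-33 - 2*(5 - 1*2)*0) = 4*(-33 - 2*(5 - 2)*0) = 4*(-33 - 2*3*0) = 4*(-33 - 6*0) = 4*(-33 + 0) = 4*(-33) = -132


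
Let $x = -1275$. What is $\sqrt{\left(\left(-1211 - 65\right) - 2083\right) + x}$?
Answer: $i \sqrt{4634} \approx 68.073 i$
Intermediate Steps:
$\sqrt{\left(\left(-1211 - 65\right) - 2083\right) + x} = \sqrt{\left(\left(-1211 - 65\right) - 2083\right) - 1275} = \sqrt{\left(-1276 - 2083\right) - 1275} = \sqrt{-3359 - 1275} = \sqrt{-4634} = i \sqrt{4634}$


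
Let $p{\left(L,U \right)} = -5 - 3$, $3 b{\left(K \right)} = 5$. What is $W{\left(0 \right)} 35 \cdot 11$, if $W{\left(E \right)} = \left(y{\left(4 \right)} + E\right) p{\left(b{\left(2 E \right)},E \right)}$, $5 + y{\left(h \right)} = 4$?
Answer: $3080$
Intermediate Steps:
$y{\left(h \right)} = -1$ ($y{\left(h \right)} = -5 + 4 = -1$)
$b{\left(K \right)} = \frac{5}{3}$ ($b{\left(K \right)} = \frac{1}{3} \cdot 5 = \frac{5}{3}$)
$p{\left(L,U \right)} = -8$
$W{\left(E \right)} = 8 - 8 E$ ($W{\left(E \right)} = \left(-1 + E\right) \left(-8\right) = 8 - 8 E$)
$W{\left(0 \right)} 35 \cdot 11 = \left(8 - 0\right) 35 \cdot 11 = \left(8 + 0\right) 35 \cdot 11 = 8 \cdot 35 \cdot 11 = 280 \cdot 11 = 3080$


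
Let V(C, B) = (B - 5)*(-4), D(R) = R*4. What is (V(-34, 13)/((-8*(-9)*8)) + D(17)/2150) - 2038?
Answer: -39435763/19350 ≈ -2038.0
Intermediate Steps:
D(R) = 4*R
V(C, B) = 20 - 4*B (V(C, B) = (-5 + B)*(-4) = 20 - 4*B)
(V(-34, 13)/((-8*(-9)*8)) + D(17)/2150) - 2038 = ((20 - 4*13)/((-8*(-9)*8)) + (4*17)/2150) - 2038 = ((20 - 52)/((72*8)) + 68*(1/2150)) - 2038 = (-32/576 + 34/1075) - 2038 = (-32*1/576 + 34/1075) - 2038 = (-1/18 + 34/1075) - 2038 = -463/19350 - 2038 = -39435763/19350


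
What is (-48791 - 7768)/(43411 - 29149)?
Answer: -18853/4754 ≈ -3.9657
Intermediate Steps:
(-48791 - 7768)/(43411 - 29149) = -56559/14262 = -56559*1/14262 = -18853/4754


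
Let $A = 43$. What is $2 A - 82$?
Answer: $4$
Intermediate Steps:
$2 A - 82 = 2 \cdot 43 - 82 = 86 - 82 = 4$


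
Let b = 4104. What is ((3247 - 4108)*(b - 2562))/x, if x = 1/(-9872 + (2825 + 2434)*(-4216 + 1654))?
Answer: 17901437640660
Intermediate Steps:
x = -1/13483430 (x = 1/(-9872 + 5259*(-2562)) = 1/(-9872 - 13473558) = 1/(-13483430) = -1/13483430 ≈ -7.4165e-8)
((3247 - 4108)*(b - 2562))/x = ((3247 - 4108)*(4104 - 2562))/(-1/13483430) = -861*1542*(-13483430) = -1327662*(-13483430) = 17901437640660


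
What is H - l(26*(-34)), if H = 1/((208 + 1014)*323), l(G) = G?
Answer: 348920105/394706 ≈ 884.00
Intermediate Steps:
H = 1/394706 (H = 1/(1222*323) = 1/394706 ≈ 2.5335e-6)
H - l(26*(-34)) = 1/394706 - 26*(-34) = 1/394706 - 1*(-884) = 1/394706 + 884 = 348920105/394706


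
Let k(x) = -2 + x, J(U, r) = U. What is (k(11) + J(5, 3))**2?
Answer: 196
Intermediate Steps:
(k(11) + J(5, 3))**2 = ((-2 + 11) + 5)**2 = (9 + 5)**2 = 14**2 = 196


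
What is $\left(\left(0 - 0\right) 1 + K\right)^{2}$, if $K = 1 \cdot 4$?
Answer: $16$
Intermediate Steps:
$K = 4$
$\left(\left(0 - 0\right) 1 + K\right)^{2} = \left(\left(0 - 0\right) 1 + 4\right)^{2} = \left(\left(0 + 0\right) 1 + 4\right)^{2} = \left(0 \cdot 1 + 4\right)^{2} = \left(0 + 4\right)^{2} = 4^{2} = 16$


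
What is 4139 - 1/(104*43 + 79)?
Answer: 18836588/4551 ≈ 4139.0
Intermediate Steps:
4139 - 1/(104*43 + 79) = 4139 - 1/(4472 + 79) = 4139 - 1/4551 = 18836588/4551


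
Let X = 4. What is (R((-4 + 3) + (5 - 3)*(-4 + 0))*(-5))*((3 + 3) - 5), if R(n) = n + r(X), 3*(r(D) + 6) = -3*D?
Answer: 95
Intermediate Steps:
r(D) = -6 - D (r(D) = -6 + (-3*D)/3 = -6 - D)
R(n) = -10 + n (R(n) = n + (-6 - 1*4) = n + (-6 - 4) = n - 10 = -10 + n)
(R((-4 + 3) + (5 - 3)*(-4 + 0))*(-5))*((3 + 3) - 5) = ((-10 + ((-4 + 3) + (5 - 3)*(-4 + 0)))*(-5))*((3 + 3) - 5) = ((-10 + (-1 + 2*(-4)))*(-5))*(6 - 5) = ((-10 + (-1 - 8))*(-5))*1 = ((-10 - 9)*(-5))*1 = -19*(-5)*1 = 95*1 = 95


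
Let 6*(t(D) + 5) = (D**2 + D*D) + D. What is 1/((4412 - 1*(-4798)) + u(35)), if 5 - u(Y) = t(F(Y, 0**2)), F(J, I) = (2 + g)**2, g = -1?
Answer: 2/18439 ≈ 0.00010847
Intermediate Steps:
F(J, I) = 1 (F(J, I) = (2 - 1)**2 = 1**2 = 1)
t(D) = -5 + D**2/3 + D/6 (t(D) = -5 + ((D**2 + D*D) + D)/6 = -5 + ((D**2 + D**2) + D)/6 = -5 + (2*D**2 + D)/6 = -5 + (D + 2*D**2)/6 = -5 + (D**2/3 + D/6) = -5 + D**2/3 + D/6)
u(Y) = 19/2 (u(Y) = 5 - (-5 + (1/3)*1**2 + (1/6)*1) = 5 - (-5 + (1/3)*1 + 1/6) = 5 - (-5 + 1/3 + 1/6) = 5 - 1*(-9/2) = 5 + 9/2 = 19/2)
1/((4412 - 1*(-4798)) + u(35)) = 1/((4412 - 1*(-4798)) + 19/2) = 1/((4412 + 4798) + 19/2) = 1/(9210 + 19/2) = 1/(18439/2) = 2/18439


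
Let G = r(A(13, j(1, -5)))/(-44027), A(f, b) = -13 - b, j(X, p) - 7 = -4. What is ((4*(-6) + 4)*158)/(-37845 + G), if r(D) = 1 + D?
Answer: 3478133/41655045 ≈ 0.083498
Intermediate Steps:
j(X, p) = 3 (j(X, p) = 7 - 4 = 3)
G = 15/44027 (G = (1 + (-13 - 1*3))/(-44027) = (1 + (-13 - 3))*(-1/44027) = (1 - 16)*(-1/44027) = -15*(-1/44027) = 15/44027 ≈ 0.00034070)
((4*(-6) + 4)*158)/(-37845 + G) = ((4*(-6) + 4)*158)/(-37845 + 15/44027) = ((-24 + 4)*158)/(-1666201800/44027) = -20*158*(-44027/1666201800) = -3160*(-44027/1666201800) = 3478133/41655045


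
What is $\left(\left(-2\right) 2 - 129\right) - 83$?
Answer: $-216$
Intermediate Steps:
$\left(\left(-2\right) 2 - 129\right) - 83 = \left(-4 - 129\right) - 83 = -133 - 83 = -216$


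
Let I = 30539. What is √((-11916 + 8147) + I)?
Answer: √26770 ≈ 163.62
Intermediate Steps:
√((-11916 + 8147) + I) = √((-11916 + 8147) + 30539) = √(-3769 + 30539) = √26770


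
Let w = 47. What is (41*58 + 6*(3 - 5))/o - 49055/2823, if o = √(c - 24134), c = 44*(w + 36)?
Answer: -49055/2823 - 169*I*√418/209 ≈ -17.377 - 16.532*I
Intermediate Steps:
c = 3652 (c = 44*(47 + 36) = 44*83 = 3652)
o = 7*I*√418 (o = √(3652 - 24134) = √(-20482) = 7*I*√418 ≈ 143.12*I)
(41*58 + 6*(3 - 5))/o - 49055/2823 = (41*58 + 6*(3 - 5))/((7*I*√418)) - 49055/2823 = (2378 + 6*(-2))*(-I*√418/2926) - 49055*1/2823 = (2378 - 12)*(-I*√418/2926) - 49055/2823 = 2366*(-I*√418/2926) - 49055/2823 = -169*I*√418/209 - 49055/2823 = -49055/2823 - 169*I*√418/209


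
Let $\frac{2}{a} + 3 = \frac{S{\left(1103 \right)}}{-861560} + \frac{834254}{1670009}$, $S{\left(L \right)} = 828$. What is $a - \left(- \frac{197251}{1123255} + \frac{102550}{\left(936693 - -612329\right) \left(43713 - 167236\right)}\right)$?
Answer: $- \frac{60329141872769191930886994176}{96690340268429358679792310495} \approx -0.62394$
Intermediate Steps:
$a = - \frac{719406477020}{899765438333}$ ($a = \frac{2}{-3 + \left(\frac{828}{-861560} + \frac{834254}{1670009}\right)} = \frac{2}{-3 + \left(828 \left(- \frac{1}{861560}\right) + 834254 \cdot \frac{1}{1670009}\right)} = \frac{2}{-3 + \left(- \frac{207}{215390} + \frac{834254}{1670009}\right)} = \frac{2}{-3 + \frac{179344277197}{359703238510}} = \frac{2}{- \frac{899765438333}{359703238510}} = 2 \left(- \frac{359703238510}{899765438333}\right) = - \frac{719406477020}{899765438333} \approx -0.79955$)
$a - \left(- \frac{197251}{1123255} + \frac{102550}{\left(936693 - -612329\right) \left(43713 - 167236\right)}\right) = - \frac{719406477020}{899765438333} - \left(- \frac{197251}{1123255} + \frac{102550}{\left(936693 - -612329\right) \left(43713 - 167236\right)}\right) = - \frac{719406477020}{899765438333} - \left(\left(-197251\right) \frac{1}{1123255} + \frac{102550}{\left(936693 + 612329\right) \left(-123523\right)}\right) = - \frac{719406477020}{899765438333} - \left(- \frac{197251}{1123255} + \frac{102550}{1549022 \left(-123523\right)}\right) = - \frac{719406477020}{899765438333} - \left(- \frac{197251}{1123255} + \frac{102550}{-191339844506}\right) = - \frac{719406477020}{899765438333} - \left(- \frac{197251}{1123255} + 102550 \left(- \frac{1}{191339844506}\right)\right) = - \frac{719406477020}{899765438333} - \left(- \frac{197251}{1123255} - \frac{51275}{95669922253}\right) = - \frac{719406477020}{899765438333} - - \frac{18871045429226628}{107461718520293515} = - \frac{719406477020}{899765438333} + \frac{18871045429226628}{107461718520293515} = - \frac{60329141872769191930886994176}{96690340268429358679792310495}$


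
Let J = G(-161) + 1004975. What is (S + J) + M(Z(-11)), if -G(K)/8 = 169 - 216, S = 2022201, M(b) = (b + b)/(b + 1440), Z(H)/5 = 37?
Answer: 983954474/325 ≈ 3.0276e+6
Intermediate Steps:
Z(H) = 185 (Z(H) = 5*37 = 185)
M(b) = 2*b/(1440 + b) (M(b) = (2*b)/(1440 + b) = 2*b/(1440 + b))
G(K) = 376 (G(K) = -8*(169 - 216) = -8*(-47) = 376)
J = 1005351 (J = 376 + 1004975 = 1005351)
(S + J) + M(Z(-11)) = (2022201 + 1005351) + 2*185/(1440 + 185) = 3027552 + 2*185/1625 = 3027552 + 2*185*(1/1625) = 3027552 + 74/325 = 983954474/325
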